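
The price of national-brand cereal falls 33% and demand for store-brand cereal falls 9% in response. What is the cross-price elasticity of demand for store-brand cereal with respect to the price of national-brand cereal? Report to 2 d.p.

ε = (%ΔQ of store-brand cereal) / (%ΔP of national-brand cereal) = (-9%) / (-33%) ≈ 0.27.
Positive cross-price elasticity: substitutes.

0.27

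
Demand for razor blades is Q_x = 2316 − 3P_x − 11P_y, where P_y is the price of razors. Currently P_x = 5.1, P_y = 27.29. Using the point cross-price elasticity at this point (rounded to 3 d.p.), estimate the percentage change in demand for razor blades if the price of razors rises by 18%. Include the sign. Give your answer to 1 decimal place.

-2.7%

At P_x = 5.1, P_y = 27.29: Q_x = 2000.51.
∂Q_x/∂P_y = -11.
ε = (∂Q_x/∂P_y)(P_y/Q_x) = -11.0000 × 27.29/2000.51 ≈ -0.150.
%ΔQ_x ≈ ε × %ΔP_y = -0.150 × (18%) = -2.7%.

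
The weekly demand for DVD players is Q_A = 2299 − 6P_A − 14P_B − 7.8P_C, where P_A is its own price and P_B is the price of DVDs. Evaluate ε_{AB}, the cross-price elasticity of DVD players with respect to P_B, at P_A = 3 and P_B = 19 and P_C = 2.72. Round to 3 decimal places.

At P_A = 3 and P_B = 19 and P_C = 2.72: Q_A = 1993.784.
∂Q_A/∂P_B = -14.
ε = (∂Q_A/∂P_B)(P_B/Q_A) = -14 × (19/1993.784) ≈ -0.133.
Since ε < 0, DVD players and DVDs are complements.

-0.133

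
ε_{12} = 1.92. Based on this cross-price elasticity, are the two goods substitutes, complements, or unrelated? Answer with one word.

substitutes

ε = 1.92 > 0, so a higher price of good 2 raises demand for good 1: substitutes.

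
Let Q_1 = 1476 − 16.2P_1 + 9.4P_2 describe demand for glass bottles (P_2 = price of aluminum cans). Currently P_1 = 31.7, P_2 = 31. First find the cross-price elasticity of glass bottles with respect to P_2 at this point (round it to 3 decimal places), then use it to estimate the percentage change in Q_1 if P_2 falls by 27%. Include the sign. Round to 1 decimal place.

At P_1 = 31.7, P_2 = 31: Q_1 = 1253.86.
∂Q_1/∂P_2 = 9.4.
ε = (∂Q_1/∂P_2)(P_2/Q_1) = 9.4000 × 31/1253.86 ≈ 0.232.
%ΔQ_1 ≈ ε × %ΔP_2 = 0.232 × (-27%) = -6.3%.

-6.3%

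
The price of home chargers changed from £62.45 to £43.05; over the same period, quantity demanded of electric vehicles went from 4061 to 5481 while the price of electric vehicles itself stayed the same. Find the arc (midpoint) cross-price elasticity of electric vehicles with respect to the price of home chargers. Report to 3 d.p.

ΔQ_A = 5481 − 4061 = 1420; ΔP_B = 43.05 − 62.45 = -19.4.
Midpoints: Q̄_A = 4771.0, P̄_B = 52.75.
ε = (ΔQ_A/Q̄_A)/(ΔP_B/P̄_B) = (1420/4771.0)/(-19.4/52.75) ≈ -0.809.

-0.809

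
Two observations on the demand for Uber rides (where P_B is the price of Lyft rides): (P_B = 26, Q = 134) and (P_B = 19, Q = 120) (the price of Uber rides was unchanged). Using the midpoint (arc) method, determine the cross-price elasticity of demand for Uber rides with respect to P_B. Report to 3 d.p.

0.354

ΔQ_A = 120 − 134 = -14; ΔP_B = 19 − 26 = -7.
Midpoints: Q̄_A = 127.0, P̄_B = 22.50.
ε = (ΔQ_A/Q̄_A)/(ΔP_B/P̄_B) = (-14/127.0)/(-7/22.50) ≈ 0.354.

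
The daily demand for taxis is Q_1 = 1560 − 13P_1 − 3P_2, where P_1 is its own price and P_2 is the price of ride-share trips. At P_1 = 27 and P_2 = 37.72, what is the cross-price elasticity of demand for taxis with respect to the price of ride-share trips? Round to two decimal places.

-0.10

At P_1 = 27 and P_2 = 37.72: Q_1 = 1095.84.
∂Q_1/∂P_2 = -3.
ε = (∂Q_1/∂P_2)(P_2/Q_1) = -3 × (37.72/1095.84) ≈ -0.10.
Since ε < 0, taxis and ride-share trips are complements.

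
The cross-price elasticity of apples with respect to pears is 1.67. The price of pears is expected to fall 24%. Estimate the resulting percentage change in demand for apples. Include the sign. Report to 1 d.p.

%ΔQ ≈ ε × %ΔP of pears = 1.67 × (-24%) = -40.1%.

-40.1%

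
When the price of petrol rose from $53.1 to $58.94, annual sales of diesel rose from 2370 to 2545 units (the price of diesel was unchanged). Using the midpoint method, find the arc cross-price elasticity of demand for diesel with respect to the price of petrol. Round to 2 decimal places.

ΔQ_A = 2545 − 2370 = 175; ΔP_B = 58.94 − 53.1 = 5.84.
Midpoints: Q̄_A = 2457.5, P̄_B = 56.02.
ε = (ΔQ_A/Q̄_A)/(ΔP_B/P̄_B) = (175/2457.5)/(5.84/56.02) ≈ 0.68.
ε > 0: diesel and petrol are substitutes.

0.68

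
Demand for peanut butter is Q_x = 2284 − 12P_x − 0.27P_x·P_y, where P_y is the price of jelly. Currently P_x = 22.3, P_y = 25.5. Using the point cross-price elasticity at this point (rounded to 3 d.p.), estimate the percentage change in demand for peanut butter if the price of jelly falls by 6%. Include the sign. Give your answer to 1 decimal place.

0.5%

At P_x = 22.3, P_y = 25.5: Q_x = 1862.865.
∂Q_x/∂P_y = -0.27P_x = -6.0210.
ε = (∂Q_x/∂P_y)(P_y/Q_x) = -6.0210 × 25.5/1862.865 ≈ -0.082.
%ΔQ_x ≈ ε × %ΔP_y = -0.082 × (-6%) = 0.5%.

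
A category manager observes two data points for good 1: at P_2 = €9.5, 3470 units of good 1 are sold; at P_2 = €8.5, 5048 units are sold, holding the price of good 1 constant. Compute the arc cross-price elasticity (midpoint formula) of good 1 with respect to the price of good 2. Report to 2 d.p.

ΔQ_1 = 5048 − 3470 = 1578; ΔP_2 = 8.5 − 9.5 = -1.
Midpoints: Q̄_1 = 4259.0, P̄_2 = 9.00.
ε = (ΔQ_1/Q̄_1)/(ΔP_2/P̄_2) = (1578/4259.0)/(-1/9.00) ≈ -3.33.

-3.33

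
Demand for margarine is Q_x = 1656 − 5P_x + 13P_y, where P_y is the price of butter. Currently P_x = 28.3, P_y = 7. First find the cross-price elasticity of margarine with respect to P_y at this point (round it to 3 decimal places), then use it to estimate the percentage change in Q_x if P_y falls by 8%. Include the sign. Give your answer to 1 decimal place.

At P_x = 28.3, P_y = 7: Q_x = 1605.5.
∂Q_x/∂P_y = 13.
ε = (∂Q_x/∂P_y)(P_y/Q_x) = 13.0000 × 7/1605.5 ≈ 0.057.
%ΔQ_x ≈ ε × %ΔP_y = 0.057 × (-8%) = -0.5%.

-0.5%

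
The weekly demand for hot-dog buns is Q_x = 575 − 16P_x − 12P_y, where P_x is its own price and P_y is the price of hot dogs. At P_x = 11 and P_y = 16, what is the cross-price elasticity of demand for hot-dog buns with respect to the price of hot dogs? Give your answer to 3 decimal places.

At P_x = 11 and P_y = 16: Q_x = 207.
∂Q_x/∂P_y = -12.
ε = (∂Q_x/∂P_y)(P_y/Q_x) = -12 × (16/207) ≈ -0.928.

-0.928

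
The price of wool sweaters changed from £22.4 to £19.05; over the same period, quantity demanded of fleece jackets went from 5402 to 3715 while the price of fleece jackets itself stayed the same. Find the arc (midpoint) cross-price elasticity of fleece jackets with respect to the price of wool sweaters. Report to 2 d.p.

2.29

ΔQ_A = 3715 − 5402 = -1687; ΔP_B = 19.05 − 22.4 = -3.35.
Midpoints: Q̄_A = 4558.5, P̄_B = 20.73.
ε = (ΔQ_A/Q̄_A)/(ΔP_B/P̄_B) = (-1687/4558.5)/(-3.35/20.73) ≈ 2.29.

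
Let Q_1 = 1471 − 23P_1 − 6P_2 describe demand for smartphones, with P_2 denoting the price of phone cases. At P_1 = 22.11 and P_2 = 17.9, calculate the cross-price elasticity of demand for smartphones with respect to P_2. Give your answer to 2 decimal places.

At P_1 = 22.11 and P_2 = 17.9: Q_1 = 855.07.
∂Q_1/∂P_2 = -6.
ε = (∂Q_1/∂P_2)(P_2/Q_1) = -6 × (17.9/855.07) ≈ -0.13.
Since ε < 0, smartphones and phone cases are complements.

-0.13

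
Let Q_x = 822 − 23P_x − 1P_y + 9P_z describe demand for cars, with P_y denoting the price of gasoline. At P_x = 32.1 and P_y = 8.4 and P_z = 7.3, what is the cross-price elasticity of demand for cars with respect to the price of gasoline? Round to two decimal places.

At P_x = 32.1 and P_y = 8.4 and P_z = 7.3: Q_x = 141.
∂Q_x/∂P_y = -1.
ε = (∂Q_x/∂P_y)(P_y/Q_x) = -1 × (8.4/141) ≈ -0.06.
Since ε < 0, cars and gasoline are complements.

-0.06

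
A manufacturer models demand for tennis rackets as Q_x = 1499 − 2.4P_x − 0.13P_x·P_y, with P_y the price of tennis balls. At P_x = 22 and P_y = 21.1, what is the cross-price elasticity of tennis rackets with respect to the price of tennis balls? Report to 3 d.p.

At P_x = 22 and P_y = 21.1: Q_x = 1385.854.
∂Q_x/∂P_y = -0.13P_x = -0.13(22) = -2.8600.
ε = (∂Q_x/∂P_y)(P_y/Q_x) = -2.8600 × (21.1/1385.854) ≈ -0.044.
ε < 0: complements.

-0.044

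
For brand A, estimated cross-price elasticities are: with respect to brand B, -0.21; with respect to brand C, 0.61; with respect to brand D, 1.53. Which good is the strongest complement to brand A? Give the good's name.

Complements have ε < 0. The most negative value is -0.21 (brand B).

brand B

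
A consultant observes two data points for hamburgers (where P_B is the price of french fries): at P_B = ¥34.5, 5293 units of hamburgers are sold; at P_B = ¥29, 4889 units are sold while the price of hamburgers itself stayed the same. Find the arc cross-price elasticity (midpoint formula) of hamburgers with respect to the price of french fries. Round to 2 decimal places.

ΔQ_A = 4889 − 5293 = -404; ΔP_B = 29 − 34.5 = -5.5.
Midpoints: Q̄_A = 5091.0, P̄_B = 31.75.
ε = (ΔQ_A/Q̄_A)/(ΔP_B/P̄_B) = (-404/5091.0)/(-5.5/31.75) ≈ 0.46.
ε > 0: hamburgers and french fries are substitutes.

0.46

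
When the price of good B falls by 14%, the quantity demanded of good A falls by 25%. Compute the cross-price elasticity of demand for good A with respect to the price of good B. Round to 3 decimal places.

ε = (%ΔQ of good A) / (%ΔP of good B) = (-25%) / (-14%) ≈ 1.786.

1.786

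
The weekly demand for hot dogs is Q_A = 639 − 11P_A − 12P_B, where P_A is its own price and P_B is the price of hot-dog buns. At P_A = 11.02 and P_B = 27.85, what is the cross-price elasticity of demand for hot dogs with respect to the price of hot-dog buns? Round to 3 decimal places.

At P_A = 11.02 and P_B = 27.85: Q_A = 183.58.
∂Q_A/∂P_B = -12.
ε = (∂Q_A/∂P_B)(P_B/Q_A) = -12 × (27.85/183.58) ≈ -1.820.
Since ε < 0, hot dogs and hot-dog buns are complements.

-1.820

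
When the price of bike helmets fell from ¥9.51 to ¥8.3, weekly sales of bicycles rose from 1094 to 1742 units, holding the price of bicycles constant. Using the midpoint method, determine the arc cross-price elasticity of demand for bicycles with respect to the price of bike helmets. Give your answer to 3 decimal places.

-3.363

ΔQ_A = 1742 − 1094 = 648; ΔP_B = 8.3 − 9.51 = -1.21.
Midpoints: Q̄_A = 1418.0, P̄_B = 8.91.
ε = (ΔQ_A/Q̄_A)/(ΔP_B/P̄_B) = (648/1418.0)/(-1.21/8.91) ≈ -3.363.
ε < 0: bicycles and bike helmets are complements.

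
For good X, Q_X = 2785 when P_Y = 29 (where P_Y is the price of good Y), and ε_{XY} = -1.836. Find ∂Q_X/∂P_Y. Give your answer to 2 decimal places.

-176.32

ε = (∂Q_X/∂P_Y)·(P_Y/Q_X) ⇒ ∂Q_X/∂P_Y = ε·Q_X/P_Y = -1.836 × 2785/29 ≈ -176.32.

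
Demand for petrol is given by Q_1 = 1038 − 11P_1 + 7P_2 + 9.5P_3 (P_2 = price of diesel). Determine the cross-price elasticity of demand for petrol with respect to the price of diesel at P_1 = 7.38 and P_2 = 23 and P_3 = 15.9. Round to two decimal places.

0.13

At P_1 = 7.38 and P_2 = 23 and P_3 = 15.9: Q_1 = 1268.87.
∂Q_1/∂P_2 = 7.
ε = (∂Q_1/∂P_2)(P_2/Q_1) = 7 × (23/1268.87) ≈ 0.13.
Since ε > 0, petrol and diesel are substitutes.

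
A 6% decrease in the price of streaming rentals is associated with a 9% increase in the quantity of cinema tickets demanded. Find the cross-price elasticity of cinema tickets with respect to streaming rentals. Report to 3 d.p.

-1.500

ε = (%ΔQ of cinema tickets) / (%ΔP of streaming rentals) = (9%) / (-6%) ≈ -1.500.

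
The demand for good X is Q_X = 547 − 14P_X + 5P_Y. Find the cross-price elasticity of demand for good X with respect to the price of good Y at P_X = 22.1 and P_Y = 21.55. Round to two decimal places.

0.31

At P_X = 22.1 and P_Y = 21.55: Q_X = 345.35.
∂Q_X/∂P_Y = 5.
ε = (∂Q_X/∂P_Y)(P_Y/Q_X) = 5 × (21.55/345.35) ≈ 0.31.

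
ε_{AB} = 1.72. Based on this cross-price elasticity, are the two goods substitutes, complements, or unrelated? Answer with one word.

substitutes

ε = 1.72 > 0, so a higher price of good B raises demand for good A: substitutes.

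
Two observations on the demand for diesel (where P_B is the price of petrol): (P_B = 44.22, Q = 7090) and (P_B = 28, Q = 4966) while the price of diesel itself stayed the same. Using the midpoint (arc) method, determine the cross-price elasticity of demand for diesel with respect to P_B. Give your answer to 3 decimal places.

ΔQ_A = 4966 − 7090 = -2124; ΔP_B = 28 − 44.22 = -16.22.
Midpoints: Q̄_A = 6028.0, P̄_B = 36.11.
ε = (ΔQ_A/Q̄_A)/(ΔP_B/P̄_B) = (-2124/6028.0)/(-16.22/36.11) ≈ 0.784.

0.784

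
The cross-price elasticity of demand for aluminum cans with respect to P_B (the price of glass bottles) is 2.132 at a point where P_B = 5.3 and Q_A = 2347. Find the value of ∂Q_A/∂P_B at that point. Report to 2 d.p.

944.11

ε = (∂Q_A/∂P_B)·(P_B/Q_A) ⇒ ∂Q_A/∂P_B = ε·Q_A/P_B = 2.132 × 2347/5.3 ≈ 944.11.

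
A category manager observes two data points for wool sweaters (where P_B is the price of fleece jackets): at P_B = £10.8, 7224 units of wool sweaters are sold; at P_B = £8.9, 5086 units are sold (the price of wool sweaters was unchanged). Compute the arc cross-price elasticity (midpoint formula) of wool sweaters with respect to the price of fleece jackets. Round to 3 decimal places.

1.801

ΔQ_A = 5086 − 7224 = -2138; ΔP_B = 8.9 − 10.8 = -1.9.
Midpoints: Q̄_A = 6155.0, P̄_B = 9.85.
ε = (ΔQ_A/Q̄_A)/(ΔP_B/P̄_B) = (-2138/6155.0)/(-1.9/9.85) ≈ 1.801.
ε > 0: wool sweaters and fleece jackets are substitutes.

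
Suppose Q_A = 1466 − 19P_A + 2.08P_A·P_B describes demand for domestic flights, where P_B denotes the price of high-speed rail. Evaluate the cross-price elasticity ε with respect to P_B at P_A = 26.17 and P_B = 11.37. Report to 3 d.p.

At P_A = 26.17 and P_B = 11.37: Q_A = 1587.680.
∂Q_A/∂P_B = 2.08P_A = 2.08(26.17) = 54.4336.
ε = (∂Q_A/∂P_B)(P_B/Q_A) = 54.4336 × (11.37/1587.680) ≈ 0.390.

0.390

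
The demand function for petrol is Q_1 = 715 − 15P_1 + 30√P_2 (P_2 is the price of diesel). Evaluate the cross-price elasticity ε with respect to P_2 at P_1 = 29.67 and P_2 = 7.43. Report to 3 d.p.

At P_1 = 29.67 and P_2 = 7.43: Q_1 = 351.724.
∂Q_1/∂P_2 = 30/(2√P_2) = 30/(2√7.43) = 5.5030.
ε = (∂Q_1/∂P_2)(P_2/Q_1) = 5.5030 × (7.43/351.724) ≈ 0.116.

0.116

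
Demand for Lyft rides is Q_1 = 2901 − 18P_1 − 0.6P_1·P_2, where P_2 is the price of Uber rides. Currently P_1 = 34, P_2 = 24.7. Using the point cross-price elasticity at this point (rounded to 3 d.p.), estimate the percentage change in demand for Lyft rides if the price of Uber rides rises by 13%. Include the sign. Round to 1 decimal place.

At P_1 = 34, P_2 = 24.7: Q_1 = 1785.12.
∂Q_1/∂P_2 = -0.6P_1 = -20.4000.
ε = (∂Q_1/∂P_2)(P_2/Q_1) = -20.4000 × 24.7/1785.12 ≈ -0.282.
%ΔQ_1 ≈ ε × %ΔP_2 = -0.282 × (13%) = -3.7%.

-3.7%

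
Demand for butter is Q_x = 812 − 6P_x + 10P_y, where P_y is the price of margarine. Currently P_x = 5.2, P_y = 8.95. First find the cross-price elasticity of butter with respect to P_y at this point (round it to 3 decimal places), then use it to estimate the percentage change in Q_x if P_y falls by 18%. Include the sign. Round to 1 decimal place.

-1.9%

At P_x = 5.2, P_y = 8.95: Q_x = 870.3.
∂Q_x/∂P_y = 10.
ε = (∂Q_x/∂P_y)(P_y/Q_x) = 10.0000 × 8.95/870.3 ≈ 0.103.
%ΔQ_x ≈ ε × %ΔP_y = 0.103 × (-18%) = -1.9%.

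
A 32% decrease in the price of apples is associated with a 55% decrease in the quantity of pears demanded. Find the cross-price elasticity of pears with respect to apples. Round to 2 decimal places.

1.72

ε = (%ΔQ of pears) / (%ΔP of apples) = (-55%) / (-32%) ≈ 1.72.
Positive cross-price elasticity: substitutes.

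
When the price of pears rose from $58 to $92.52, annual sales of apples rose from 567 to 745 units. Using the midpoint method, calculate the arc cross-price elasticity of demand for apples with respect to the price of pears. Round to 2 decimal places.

0.59

ΔQ_A = 745 − 567 = 178; ΔP_B = 92.52 − 58 = 34.52.
Midpoints: Q̄_A = 656.0, P̄_B = 75.26.
ε = (ΔQ_A/Q̄_A)/(ΔP_B/P̄_B) = (178/656.0)/(34.52/75.26) ≈ 0.59.
ε > 0: apples and pears are substitutes.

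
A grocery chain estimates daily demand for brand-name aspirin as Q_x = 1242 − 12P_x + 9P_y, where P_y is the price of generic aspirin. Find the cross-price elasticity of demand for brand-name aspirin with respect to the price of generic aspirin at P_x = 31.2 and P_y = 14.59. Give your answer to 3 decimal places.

0.131

At P_x = 31.2 and P_y = 14.59: Q_x = 998.91.
∂Q_x/∂P_y = 9.
ε = (∂Q_x/∂P_y)(P_y/Q_x) = 9 × (14.59/998.91) ≈ 0.131.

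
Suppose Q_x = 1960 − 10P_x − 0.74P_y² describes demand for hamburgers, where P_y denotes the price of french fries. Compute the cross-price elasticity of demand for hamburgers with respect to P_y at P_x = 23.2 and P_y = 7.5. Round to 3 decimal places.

At P_x = 23.2 and P_y = 7.5: Q_x = 1686.375.
∂Q_x/∂P_y = -1.48P_y = -1.48(7.5) = -11.1000.
ε = (∂Q_x/∂P_y)(P_y/Q_x) = -11.1000 × (7.5/1686.375) ≈ -0.049.

-0.049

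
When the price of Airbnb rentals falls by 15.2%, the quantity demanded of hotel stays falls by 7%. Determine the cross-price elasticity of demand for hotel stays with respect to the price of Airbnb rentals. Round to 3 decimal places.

ε = (%ΔQ of hotel stays) / (%ΔP of Airbnb rentals) = (-7%) / (-15.2%) ≈ 0.461.
Positive cross-price elasticity: substitutes.

0.461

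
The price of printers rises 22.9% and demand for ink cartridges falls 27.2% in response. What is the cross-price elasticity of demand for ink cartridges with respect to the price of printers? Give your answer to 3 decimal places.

ε = (%ΔQ of ink cartridges) / (%ΔP of printers) = (-27.2%) / (22.9%) ≈ -1.188.
Negative cross-price elasticity: complements.

-1.188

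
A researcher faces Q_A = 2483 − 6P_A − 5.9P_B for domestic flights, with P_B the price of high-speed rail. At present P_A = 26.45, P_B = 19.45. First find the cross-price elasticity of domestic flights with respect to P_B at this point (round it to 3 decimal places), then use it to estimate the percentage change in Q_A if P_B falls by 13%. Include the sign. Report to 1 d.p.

At P_A = 26.45, P_B = 19.45: Q_A = 2209.545.
∂Q_A/∂P_B = -5.9.
ε = (∂Q_A/∂P_B)(P_B/Q_A) = -5.9000 × 19.45/2209.545 ≈ -0.052.
%ΔQ_A ≈ ε × %ΔP_B = -0.052 × (-13%) = 0.7%.

0.7%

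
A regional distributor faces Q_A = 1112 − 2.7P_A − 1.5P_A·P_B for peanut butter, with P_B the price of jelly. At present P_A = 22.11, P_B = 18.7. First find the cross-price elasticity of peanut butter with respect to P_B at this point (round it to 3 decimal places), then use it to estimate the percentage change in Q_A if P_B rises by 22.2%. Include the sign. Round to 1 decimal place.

-31.9%

At P_A = 22.11, P_B = 18.7: Q_A = 432.117.
∂Q_A/∂P_B = -1.5P_A = -33.1650.
ε = (∂Q_A/∂P_B)(P_B/Q_A) = -33.1650 × 18.7/432.117 ≈ -1.435.
%ΔQ_A ≈ ε × %ΔP_B = -1.435 × (22.2%) = -31.9%.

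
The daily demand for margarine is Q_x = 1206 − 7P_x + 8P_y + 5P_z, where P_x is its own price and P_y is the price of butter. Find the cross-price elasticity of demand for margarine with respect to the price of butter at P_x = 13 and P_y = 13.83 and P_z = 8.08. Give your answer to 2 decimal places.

At P_x = 13 and P_y = 13.83 and P_z = 8.08: Q_x = 1266.04.
∂Q_x/∂P_y = 8.
ε = (∂Q_x/∂P_y)(P_y/Q_x) = 8 × (13.83/1266.04) ≈ 0.09.
Since ε > 0, margarine and butter are substitutes.

0.09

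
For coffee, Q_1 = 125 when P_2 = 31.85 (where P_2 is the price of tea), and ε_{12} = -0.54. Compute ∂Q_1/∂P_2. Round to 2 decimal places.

-2.12

ε = (∂Q_1/∂P_2)·(P_2/Q_1) ⇒ ∂Q_1/∂P_2 = ε·Q_1/P_2 = -0.54 × 125/31.85 ≈ -2.12.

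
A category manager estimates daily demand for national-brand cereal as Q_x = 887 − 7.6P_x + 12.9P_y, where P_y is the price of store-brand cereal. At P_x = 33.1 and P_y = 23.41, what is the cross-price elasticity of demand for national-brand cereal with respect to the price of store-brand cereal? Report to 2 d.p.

0.32

At P_x = 33.1 and P_y = 23.41: Q_x = 937.429.
∂Q_x/∂P_y = 12.9.
ε = (∂Q_x/∂P_y)(P_y/Q_x) = 12.9 × (23.41/937.429) ≈ 0.32.
Since ε > 0, national-brand cereal and store-brand cereal are substitutes.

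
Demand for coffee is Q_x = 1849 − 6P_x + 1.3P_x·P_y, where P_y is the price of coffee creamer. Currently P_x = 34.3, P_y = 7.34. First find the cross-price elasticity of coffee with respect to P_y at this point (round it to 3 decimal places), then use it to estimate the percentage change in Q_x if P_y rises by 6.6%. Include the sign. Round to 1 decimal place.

1.1%

At P_x = 34.3, P_y = 7.34: Q_x = 1970.491.
∂Q_x/∂P_y = 1.3P_x = 44.5900.
ε = (∂Q_x/∂P_y)(P_y/Q_x) = 44.5900 × 7.34/1970.491 ≈ 0.166.
%ΔQ_x ≈ ε × %ΔP_y = 0.166 × (6.6%) = 1.1%.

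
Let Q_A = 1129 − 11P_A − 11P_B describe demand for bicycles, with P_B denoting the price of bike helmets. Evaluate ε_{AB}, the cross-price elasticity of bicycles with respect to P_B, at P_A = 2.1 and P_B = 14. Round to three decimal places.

-0.162

At P_A = 2.1 and P_B = 14: Q_A = 951.9.
∂Q_A/∂P_B = -11.
ε = (∂Q_A/∂P_B)(P_B/Q_A) = -11 × (14/951.9) ≈ -0.162.
Since ε < 0, bicycles and bike helmets are complements.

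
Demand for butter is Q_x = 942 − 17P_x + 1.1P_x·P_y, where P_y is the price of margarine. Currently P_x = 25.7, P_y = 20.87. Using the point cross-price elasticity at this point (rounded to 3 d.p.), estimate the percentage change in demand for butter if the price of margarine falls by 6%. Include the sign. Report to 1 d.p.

-3.2%

At P_x = 25.7, P_y = 20.87: Q_x = 1095.095.
∂Q_x/∂P_y = 1.1P_x = 28.2700.
ε = (∂Q_x/∂P_y)(P_y/Q_x) = 28.2700 × 20.87/1095.095 ≈ 0.539.
%ΔQ_x ≈ ε × %ΔP_y = 0.539 × (-6%) = -3.2%.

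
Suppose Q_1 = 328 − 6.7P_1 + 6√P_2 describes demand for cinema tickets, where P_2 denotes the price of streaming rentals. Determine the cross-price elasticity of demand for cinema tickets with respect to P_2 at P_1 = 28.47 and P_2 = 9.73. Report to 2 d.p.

At P_1 = 28.47 and P_2 = 9.73: Q_1 = 155.967.
∂Q_1/∂P_2 = 6/(2√P_2) = 6/(2√9.73) = 0.9618.
ε = (∂Q_1/∂P_2)(P_2/Q_1) = 0.9618 × (9.73/155.967) ≈ 0.06.
ε > 0: substitutes.

0.06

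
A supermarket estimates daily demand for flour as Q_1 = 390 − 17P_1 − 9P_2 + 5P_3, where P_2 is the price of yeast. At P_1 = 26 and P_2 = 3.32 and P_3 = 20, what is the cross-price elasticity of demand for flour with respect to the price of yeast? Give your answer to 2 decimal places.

-1.65

At P_1 = 26 and P_2 = 3.32 and P_3 = 20: Q_1 = 18.12.
∂Q_1/∂P_2 = -9.
ε = (∂Q_1/∂P_2)(P_2/Q_1) = -9 × (3.32/18.12) ≈ -1.65.
Since ε < 0, flour and yeast are complements.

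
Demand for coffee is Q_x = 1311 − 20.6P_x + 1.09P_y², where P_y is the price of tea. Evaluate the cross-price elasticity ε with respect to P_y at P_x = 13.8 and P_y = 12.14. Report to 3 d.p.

0.271

At P_x = 13.8 and P_y = 12.14: Q_x = 1187.364.
∂Q_x/∂P_y = 2.18P_y = 2.18(12.14) = 26.4652.
ε = (∂Q_x/∂P_y)(P_y/Q_x) = 26.4652 × (12.14/1187.364) ≈ 0.271.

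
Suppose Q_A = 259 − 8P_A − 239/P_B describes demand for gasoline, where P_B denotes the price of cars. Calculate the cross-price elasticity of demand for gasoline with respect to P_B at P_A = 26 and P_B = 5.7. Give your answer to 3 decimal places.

4.623

At P_A = 26 and P_B = 5.7: Q_A = 9.070.
∂Q_A/∂P_B = 239/P_B² = 7.3561.
ε = (∂Q_A/∂P_B)(P_B/Q_A) = 7.3561 × (5.7/9.070) ≈ 4.623.
ε > 0: substitutes.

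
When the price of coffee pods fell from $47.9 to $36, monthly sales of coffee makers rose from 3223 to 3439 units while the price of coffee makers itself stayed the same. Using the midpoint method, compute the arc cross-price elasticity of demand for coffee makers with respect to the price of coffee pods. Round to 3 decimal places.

ΔQ_A = 3439 − 3223 = 216; ΔP_B = 36 − 47.9 = -11.9.
Midpoints: Q̄_A = 3331.0, P̄_B = 41.95.
ε = (ΔQ_A/Q̄_A)/(ΔP_B/P̄_B) = (216/3331.0)/(-11.9/41.95) ≈ -0.229.

-0.229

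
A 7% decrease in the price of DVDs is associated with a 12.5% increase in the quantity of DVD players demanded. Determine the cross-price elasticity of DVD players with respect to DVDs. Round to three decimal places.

ε = (%ΔQ of DVD players) / (%ΔP of DVDs) = (12.5%) / (-7%) ≈ -1.786.

-1.786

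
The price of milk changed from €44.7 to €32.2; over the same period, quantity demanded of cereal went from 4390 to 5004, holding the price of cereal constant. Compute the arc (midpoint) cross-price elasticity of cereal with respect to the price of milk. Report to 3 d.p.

-0.402

ΔQ_A = 5004 − 4390 = 614; ΔP_B = 32.2 − 44.7 = -12.5.
Midpoints: Q̄_A = 4697.0, P̄_B = 38.45.
ε = (ΔQ_A/Q̄_A)/(ΔP_B/P̄_B) = (614/4697.0)/(-12.5/38.45) ≈ -0.402.
ε < 0: cereal and milk are complements.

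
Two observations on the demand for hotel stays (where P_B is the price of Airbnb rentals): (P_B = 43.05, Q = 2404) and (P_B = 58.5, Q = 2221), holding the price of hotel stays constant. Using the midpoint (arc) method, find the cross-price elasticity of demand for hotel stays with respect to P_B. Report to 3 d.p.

-0.260

ΔQ_A = 2221 − 2404 = -183; ΔP_B = 58.5 − 43.05 = 15.45.
Midpoints: Q̄_A = 2312.5, P̄_B = 50.77.
ε = (ΔQ_A/Q̄_A)/(ΔP_B/P̄_B) = (-183/2312.5)/(15.45/50.77) ≈ -0.260.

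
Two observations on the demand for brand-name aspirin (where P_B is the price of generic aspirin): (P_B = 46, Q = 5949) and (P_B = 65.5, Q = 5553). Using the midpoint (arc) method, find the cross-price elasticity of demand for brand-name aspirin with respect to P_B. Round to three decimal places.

ΔQ_A = 5553 − 5949 = -396; ΔP_B = 65.5 − 46 = 19.5.
Midpoints: Q̄_A = 5751.0, P̄_B = 55.75.
ε = (ΔQ_A/Q̄_A)/(ΔP_B/P̄_B) = (-396/5751.0)/(19.5/55.75) ≈ -0.197.

-0.197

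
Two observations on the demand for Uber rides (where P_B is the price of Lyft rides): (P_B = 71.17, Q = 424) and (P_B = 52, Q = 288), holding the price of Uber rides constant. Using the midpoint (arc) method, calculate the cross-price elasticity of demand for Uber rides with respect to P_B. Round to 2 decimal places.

ΔQ_A = 288 − 424 = -136; ΔP_B = 52 − 71.17 = -19.17.
Midpoints: Q̄_A = 356.0, P̄_B = 61.59.
ε = (ΔQ_A/Q̄_A)/(ΔP_B/P̄_B) = (-136/356.0)/(-19.17/61.59) ≈ 1.23.

1.23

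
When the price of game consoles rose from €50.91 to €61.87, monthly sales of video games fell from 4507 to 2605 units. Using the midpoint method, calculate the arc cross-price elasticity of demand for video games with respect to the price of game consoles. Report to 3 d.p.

ΔQ_A = 2605 − 4507 = -1902; ΔP_B = 61.87 − 50.91 = 10.96.
Midpoints: Q̄_A = 3556.0, P̄_B = 56.39.
ε = (ΔQ_A/Q̄_A)/(ΔP_B/P̄_B) = (-1902/3556.0)/(10.96/56.39) ≈ -2.752.
ε < 0: video games and game consoles are complements.

-2.752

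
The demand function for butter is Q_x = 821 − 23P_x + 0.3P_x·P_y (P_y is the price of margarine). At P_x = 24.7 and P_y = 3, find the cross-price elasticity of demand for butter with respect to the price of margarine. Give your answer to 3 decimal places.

At P_x = 24.7 and P_y = 3: Q_x = 275.13.
∂Q_x/∂P_y = 0.3P_x = 0.3(24.7) = 7.4100.
ε = (∂Q_x/∂P_y)(P_y/Q_x) = 7.4100 × (3/275.13) ≈ 0.081.

0.081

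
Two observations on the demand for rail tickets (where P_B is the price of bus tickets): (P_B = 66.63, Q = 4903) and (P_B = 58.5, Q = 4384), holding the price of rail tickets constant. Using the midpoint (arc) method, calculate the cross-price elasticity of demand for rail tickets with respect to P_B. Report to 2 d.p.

ΔQ_A = 4384 − 4903 = -519; ΔP_B = 58.5 − 66.63 = -8.13.
Midpoints: Q̄_A = 4643.5, P̄_B = 62.56.
ε = (ΔQ_A/Q̄_A)/(ΔP_B/P̄_B) = (-519/4643.5)/(-8.13/62.56) ≈ 0.86.
ε > 0: rail tickets and bus tickets are substitutes.

0.86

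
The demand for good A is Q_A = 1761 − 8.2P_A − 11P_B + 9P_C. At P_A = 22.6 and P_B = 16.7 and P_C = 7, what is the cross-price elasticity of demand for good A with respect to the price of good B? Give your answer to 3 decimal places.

-0.126

At P_A = 22.6 and P_B = 16.7 and P_C = 7: Q_A = 1454.98.
∂Q_A/∂P_B = -11.
ε = (∂Q_A/∂P_B)(P_B/Q_A) = -11 × (16.7/1454.98) ≈ -0.126.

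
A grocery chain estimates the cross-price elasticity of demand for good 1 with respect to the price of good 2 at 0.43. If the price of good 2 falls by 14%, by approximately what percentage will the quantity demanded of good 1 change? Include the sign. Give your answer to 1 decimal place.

-6.0%

%ΔQ ≈ ε × %ΔP of good 2 = 0.43 × (-14%) = -6.0%.
Demand for good 1 falls by about 6.0%.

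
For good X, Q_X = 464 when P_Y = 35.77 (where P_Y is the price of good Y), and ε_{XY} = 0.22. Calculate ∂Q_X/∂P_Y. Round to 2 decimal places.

2.85

ε = (∂Q_X/∂P_Y)·(P_Y/Q_X) ⇒ ∂Q_X/∂P_Y = ε·Q_X/P_Y = 0.22 × 464/35.77 ≈ 2.85.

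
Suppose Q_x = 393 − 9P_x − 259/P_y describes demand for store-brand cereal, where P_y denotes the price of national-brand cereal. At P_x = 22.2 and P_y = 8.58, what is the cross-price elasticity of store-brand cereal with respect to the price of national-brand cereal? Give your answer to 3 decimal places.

0.185

At P_x = 22.2 and P_y = 8.58: Q_x = 163.014.
∂Q_x/∂P_y = 259/P_y² = 3.5182.
ε = (∂Q_x/∂P_y)(P_y/Q_x) = 3.5182 × (8.58/163.014) ≈ 0.185.
ε > 0: substitutes.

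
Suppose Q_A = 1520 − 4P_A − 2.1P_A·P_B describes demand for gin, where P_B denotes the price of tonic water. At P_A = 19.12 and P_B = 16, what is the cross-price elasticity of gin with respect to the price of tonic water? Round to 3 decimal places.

-0.802

At P_A = 19.12 and P_B = 16: Q_A = 801.088.
∂Q_A/∂P_B = -2.1P_A = -2.1(19.12) = -40.1520.
ε = (∂Q_A/∂P_B)(P_B/Q_A) = -40.1520 × (16/801.088) ≈ -0.802.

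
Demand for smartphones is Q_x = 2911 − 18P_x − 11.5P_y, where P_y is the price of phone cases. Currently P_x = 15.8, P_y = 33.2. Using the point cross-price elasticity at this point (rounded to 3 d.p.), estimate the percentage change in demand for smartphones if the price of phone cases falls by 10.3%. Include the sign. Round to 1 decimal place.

1.8%

At P_x = 15.8, P_y = 33.2: Q_x = 2244.8.
∂Q_x/∂P_y = -11.5.
ε = (∂Q_x/∂P_y)(P_y/Q_x) = -11.5000 × 33.2/2244.8 ≈ -0.170.
%ΔQ_x ≈ ε × %ΔP_y = -0.170 × (-10.3%) = 1.8%.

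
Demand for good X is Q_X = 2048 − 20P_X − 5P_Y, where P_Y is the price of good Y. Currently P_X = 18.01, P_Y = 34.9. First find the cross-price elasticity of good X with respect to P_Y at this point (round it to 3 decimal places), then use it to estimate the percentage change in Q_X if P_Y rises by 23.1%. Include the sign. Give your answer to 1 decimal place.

At P_X = 18.01, P_Y = 34.9: Q_X = 1513.3.
∂Q_X/∂P_Y = -5.
ε = (∂Q_X/∂P_Y)(P_Y/Q_X) = -5.0000 × 34.9/1513.3 ≈ -0.115.
%ΔQ_X ≈ ε × %ΔP_Y = -0.115 × (23.1%) = -2.7%.

-2.7%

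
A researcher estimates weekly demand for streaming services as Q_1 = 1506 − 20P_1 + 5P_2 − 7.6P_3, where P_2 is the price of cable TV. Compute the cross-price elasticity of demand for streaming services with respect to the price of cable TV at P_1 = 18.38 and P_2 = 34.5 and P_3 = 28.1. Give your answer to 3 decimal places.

0.157

At P_1 = 18.38 and P_2 = 34.5 and P_3 = 28.1: Q_1 = 1097.34.
∂Q_1/∂P_2 = 5.
ε = (∂Q_1/∂P_2)(P_2/Q_1) = 5 × (34.5/1097.34) ≈ 0.157.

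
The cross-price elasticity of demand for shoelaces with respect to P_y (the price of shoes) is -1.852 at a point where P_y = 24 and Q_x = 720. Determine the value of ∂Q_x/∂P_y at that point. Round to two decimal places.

ε = (∂Q_x/∂P_y)·(P_y/Q_x) ⇒ ∂Q_x/∂P_y = ε·Q_x/P_y = -1.852 × 720/24 ≈ -55.56.

-55.56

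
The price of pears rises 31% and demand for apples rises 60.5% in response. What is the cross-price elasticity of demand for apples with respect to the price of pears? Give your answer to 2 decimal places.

ε = (%ΔQ of apples) / (%ΔP of pears) = (60.5%) / (31%) ≈ 1.95.
Positive cross-price elasticity: substitutes.

1.95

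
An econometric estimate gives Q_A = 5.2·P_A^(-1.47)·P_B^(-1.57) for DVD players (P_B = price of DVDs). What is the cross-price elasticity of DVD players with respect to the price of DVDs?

In a log-linear (constant-elasticity) demand function, the coefficient on the exponent of P_B is the cross-price elasticity.
ε = -1.57. Negative, so DVD players and DVDs are complements.

-1.57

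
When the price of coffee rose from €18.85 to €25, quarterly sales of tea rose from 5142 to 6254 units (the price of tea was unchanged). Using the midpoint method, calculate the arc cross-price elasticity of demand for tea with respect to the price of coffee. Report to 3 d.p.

0.696

ΔQ_A = 6254 − 5142 = 1112; ΔP_B = 25 − 18.85 = 6.15.
Midpoints: Q̄_A = 5698.0, P̄_B = 21.93.
ε = (ΔQ_A/Q̄_A)/(ΔP_B/P̄_B) = (1112/5698.0)/(6.15/21.93) ≈ 0.696.
ε > 0: tea and coffee are substitutes.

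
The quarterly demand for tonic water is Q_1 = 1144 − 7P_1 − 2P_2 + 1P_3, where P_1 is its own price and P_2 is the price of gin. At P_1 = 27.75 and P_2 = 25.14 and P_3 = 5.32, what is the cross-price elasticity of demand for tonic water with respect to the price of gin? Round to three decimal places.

At P_1 = 27.75 and P_2 = 25.14 and P_3 = 5.32: Q_1 = 904.79.
∂Q_1/∂P_2 = -2.
ε = (∂Q_1/∂P_2)(P_2/Q_1) = -2 × (25.14/904.79) ≈ -0.056.
Since ε < 0, tonic water and gin are complements.

-0.056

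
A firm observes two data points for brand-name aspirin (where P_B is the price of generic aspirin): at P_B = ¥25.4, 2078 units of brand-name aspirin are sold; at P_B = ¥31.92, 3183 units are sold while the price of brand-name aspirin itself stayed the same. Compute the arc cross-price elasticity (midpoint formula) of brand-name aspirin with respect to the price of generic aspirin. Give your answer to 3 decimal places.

ΔQ_A = 3183 − 2078 = 1105; ΔP_B = 31.92 − 25.4 = 6.52.
Midpoints: Q̄_A = 2630.5, P̄_B = 28.66.
ε = (ΔQ_A/Q̄_A)/(ΔP_B/P̄_B) = (1105/2630.5)/(6.52/28.66) ≈ 1.847.
ε > 0: brand-name aspirin and generic aspirin are substitutes.

1.847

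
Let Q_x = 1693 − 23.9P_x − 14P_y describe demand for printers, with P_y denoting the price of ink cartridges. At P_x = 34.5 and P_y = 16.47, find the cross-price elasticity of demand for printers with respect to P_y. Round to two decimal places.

-0.36

At P_x = 34.5 and P_y = 16.47: Q_x = 637.87.
∂Q_x/∂P_y = -14.
ε = (∂Q_x/∂P_y)(P_y/Q_x) = -14 × (16.47/637.87) ≈ -0.36.
Since ε < 0, printers and ink cartridges are complements.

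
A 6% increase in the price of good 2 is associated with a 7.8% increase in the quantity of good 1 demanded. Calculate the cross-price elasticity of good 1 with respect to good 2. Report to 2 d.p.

1.30

ε = (%ΔQ of good 1) / (%ΔP of good 2) = (7.8%) / (6%) ≈ 1.30.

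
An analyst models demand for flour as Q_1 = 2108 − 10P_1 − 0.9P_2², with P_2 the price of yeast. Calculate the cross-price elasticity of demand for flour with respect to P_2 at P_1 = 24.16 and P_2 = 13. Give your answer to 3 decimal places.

At P_1 = 24.16 and P_2 = 13: Q_1 = 1714.3.
∂Q_1/∂P_2 = -1.8P_2 = -1.8(13) = -23.4000.
ε = (∂Q_1/∂P_2)(P_2/Q_1) = -23.4000 × (13/1714.3) ≈ -0.177.
ε < 0: complements.

-0.177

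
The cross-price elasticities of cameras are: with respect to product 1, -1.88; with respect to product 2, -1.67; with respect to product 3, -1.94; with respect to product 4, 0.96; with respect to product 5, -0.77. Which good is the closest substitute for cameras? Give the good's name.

Substitutes have ε > 0. Among the positive values, 0.96 (product 4) is largest.

product 4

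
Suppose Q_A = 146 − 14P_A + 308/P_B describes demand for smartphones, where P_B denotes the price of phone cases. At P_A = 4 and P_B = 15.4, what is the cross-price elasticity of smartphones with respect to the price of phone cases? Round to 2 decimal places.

At P_A = 4 and P_B = 15.4: Q_A = 110.
∂Q_A/∂P_B = −308/P_B² = -1.2987.
ε = (∂Q_A/∂P_B)(P_B/Q_A) = -1.2987 × (15.4/110) ≈ -0.18.
ε < 0: complements.

-0.18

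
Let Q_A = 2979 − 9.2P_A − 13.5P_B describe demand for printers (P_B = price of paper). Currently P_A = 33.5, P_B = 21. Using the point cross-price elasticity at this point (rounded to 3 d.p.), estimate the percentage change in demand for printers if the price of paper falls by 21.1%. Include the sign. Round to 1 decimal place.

At P_A = 33.5, P_B = 21: Q_A = 2387.3.
∂Q_A/∂P_B = -13.5.
ε = (∂Q_A/∂P_B)(P_B/Q_A) = -13.5000 × 21/2387.3 ≈ -0.119.
%ΔQ_A ≈ ε × %ΔP_B = -0.119 × (-21.1%) = 2.5%.

2.5%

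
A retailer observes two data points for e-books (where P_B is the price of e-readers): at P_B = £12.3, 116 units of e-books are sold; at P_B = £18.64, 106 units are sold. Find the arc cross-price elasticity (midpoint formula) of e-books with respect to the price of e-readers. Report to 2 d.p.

ΔQ_A = 106 − 116 = -10; ΔP_B = 18.64 − 12.3 = 6.34.
Midpoints: Q̄_A = 111.0, P̄_B = 15.47.
ε = (ΔQ_A/Q̄_A)/(ΔP_B/P̄_B) = (-10/111.0)/(6.34/15.47) ≈ -0.22.

-0.22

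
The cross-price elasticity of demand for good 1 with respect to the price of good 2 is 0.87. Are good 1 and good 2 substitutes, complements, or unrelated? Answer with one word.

ε = 0.87 > 0, so a higher price of good 2 raises demand for good 1: substitutes.

substitutes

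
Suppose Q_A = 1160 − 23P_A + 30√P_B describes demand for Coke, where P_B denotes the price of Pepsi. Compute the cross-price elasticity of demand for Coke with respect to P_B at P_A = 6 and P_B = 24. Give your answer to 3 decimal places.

0.063

At P_A = 6 and P_B = 24: Q_A = 1168.969.
∂Q_A/∂P_B = 30/(2√P_B) = 30/(2√24) = 3.0619.
ε = (∂Q_A/∂P_B)(P_B/Q_A) = 3.0619 × (24/1168.969) ≈ 0.063.
ε > 0: substitutes.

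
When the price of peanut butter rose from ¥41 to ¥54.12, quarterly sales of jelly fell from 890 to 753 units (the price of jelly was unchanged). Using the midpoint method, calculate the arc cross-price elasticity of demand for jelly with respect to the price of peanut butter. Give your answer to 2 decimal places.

ΔQ_A = 753 − 890 = -137; ΔP_B = 54.12 − 41 = 13.12.
Midpoints: Q̄_A = 821.5, P̄_B = 47.56.
ε = (ΔQ_A/Q̄_A)/(ΔP_B/P̄_B) = (-137/821.5)/(13.12/47.56) ≈ -0.60.

-0.60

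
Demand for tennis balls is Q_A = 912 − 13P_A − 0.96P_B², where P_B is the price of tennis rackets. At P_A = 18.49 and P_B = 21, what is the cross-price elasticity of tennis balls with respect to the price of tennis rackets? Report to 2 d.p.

-3.41

At P_A = 18.49 and P_B = 21: Q_A = 248.27.
∂Q_A/∂P_B = -1.92P_B = -1.92(21) = -40.3200.
ε = (∂Q_A/∂P_B)(P_B/Q_A) = -40.3200 × (21/248.27) ≈ -3.41.
ε < 0: complements.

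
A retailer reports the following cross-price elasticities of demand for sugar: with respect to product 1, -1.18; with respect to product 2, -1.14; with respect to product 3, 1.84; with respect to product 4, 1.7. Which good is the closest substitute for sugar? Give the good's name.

Substitutes have ε > 0. Among the positive values, 1.84 (product 3) is largest.

product 3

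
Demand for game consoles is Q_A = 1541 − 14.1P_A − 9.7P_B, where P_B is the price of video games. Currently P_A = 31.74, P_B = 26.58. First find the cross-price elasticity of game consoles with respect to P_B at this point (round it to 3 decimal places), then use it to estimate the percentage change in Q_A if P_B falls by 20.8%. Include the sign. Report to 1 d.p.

At P_A = 31.74, P_B = 26.58: Q_A = 835.64.
∂Q_A/∂P_B = -9.7.
ε = (∂Q_A/∂P_B)(P_B/Q_A) = -9.7000 × 26.58/835.64 ≈ -0.309.
%ΔQ_A ≈ ε × %ΔP_B = -0.309 × (-20.8%) = 6.4%.

6.4%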